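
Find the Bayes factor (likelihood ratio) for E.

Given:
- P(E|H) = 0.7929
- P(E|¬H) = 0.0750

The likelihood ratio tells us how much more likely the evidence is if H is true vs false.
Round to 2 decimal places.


Likelihood Ratio (LR) = P(E|H) / P(E|¬H)

LR = 0.7929 / 0.0750
   = 10.57

The evidence is 10.57 times more likely if H is true than if H is false.
Because LR exceeds 1, E is evidence for H.


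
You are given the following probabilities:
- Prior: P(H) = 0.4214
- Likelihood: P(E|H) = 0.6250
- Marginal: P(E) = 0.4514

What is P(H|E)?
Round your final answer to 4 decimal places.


Using Bayes' theorem:

P(H|E) = P(E|H) × P(H) / P(E)
       = 0.6250 × 0.4214 / 0.4514
       = 0.26337500 / 0.4514
       = 0.5835

The evidence strengthens our belief in H.
Prior: 0.4214 → Posterior: 0.5835


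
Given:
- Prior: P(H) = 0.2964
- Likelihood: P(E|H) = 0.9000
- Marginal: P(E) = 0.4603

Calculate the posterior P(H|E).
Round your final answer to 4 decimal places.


Using Bayes' theorem:

P(H|E) = P(E|H) × P(H) / P(E)
       = 0.9000 × 0.2964 / 0.4603
       = 0.26676000 / 0.4603
       = 0.5795

The evidence strengthens our belief in H.
Prior: 0.2964 → Posterior: 0.5795


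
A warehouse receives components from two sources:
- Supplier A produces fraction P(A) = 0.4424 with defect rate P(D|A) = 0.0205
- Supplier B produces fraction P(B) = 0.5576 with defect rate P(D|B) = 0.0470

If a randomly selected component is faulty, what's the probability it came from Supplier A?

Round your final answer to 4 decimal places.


Let A = from Supplier A, D = faulty

Given:
- P(A) = 0.4424, P(B) = 0.5576
- P(D|A) = 0.0205, P(D|B) = 0.0470

Step 1: Find P(D)
P(D) = P(D|A)P(A) + P(D|B)P(B)
     = 0.0205 × 0.4424 + 0.0470 × 0.5576
     = 0.00906920 + 0.02620720
     = 0.03527640

Step 2: Apply Bayes' theorem
P(A|D) = P(D|A)P(A) / P(D)
       = 0.00906920 / 0.03527640
       = 0.2571


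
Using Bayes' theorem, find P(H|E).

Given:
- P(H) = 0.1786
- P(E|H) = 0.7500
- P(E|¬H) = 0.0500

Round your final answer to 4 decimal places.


Bayes' theorem: P(H|E) = P(E|H) × P(H) / P(E)

Step 1: Calculate P(E) using law of total probability
P(E) = P(E|H)P(H) + P(E|¬H)P(¬H)
     = 0.7500 × 0.1786 + 0.0500 × 0.8214
     = 0.13395000 + 0.04107000
     = 0.17502000

Step 2: Apply Bayes' theorem
P(H|E) = P(E|H) × P(H) / P(E)
       = 0.13395000 / 0.17502000
       = 0.7653


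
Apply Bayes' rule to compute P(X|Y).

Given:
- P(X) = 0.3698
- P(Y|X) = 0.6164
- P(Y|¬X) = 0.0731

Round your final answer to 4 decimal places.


Bayes' theorem: P(X|Y) = P(Y|X) × P(X) / P(Y)

Step 1: Calculate P(Y) using law of total probability
P(Y) = P(Y|X)P(X) + P(Y|¬X)P(¬X)
     = 0.6164 × 0.3698 + 0.0731 × 0.6302
     = 0.22794472 + 0.04606762
     = 0.27401234

Step 2: Apply Bayes' theorem
P(X|Y) = P(Y|X) × P(X) / P(Y)
       = 0.22794472 / 0.27401234
       = 0.8319


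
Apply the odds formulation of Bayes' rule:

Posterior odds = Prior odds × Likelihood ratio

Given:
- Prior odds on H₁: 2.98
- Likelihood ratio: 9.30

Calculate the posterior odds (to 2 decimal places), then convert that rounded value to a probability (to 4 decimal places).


Step 1: Calculate posterior odds
Posterior odds = Prior odds × LR
               = 2.98 × 9.30
               = 27.71

Step 2: Convert to probability
P(H₁|E) = Posterior odds / (1 + Posterior odds)
       = 27.71 / (1 + 27.71)
       = 27.71 / 28.71
       = 0.9652

The evidence increased P(H₁) from 0.7487 to 0.9652.


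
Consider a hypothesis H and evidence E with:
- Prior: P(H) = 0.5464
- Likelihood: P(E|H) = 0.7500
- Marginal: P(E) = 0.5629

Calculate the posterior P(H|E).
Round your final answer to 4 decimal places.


Using Bayes' theorem:

P(H|E) = P(E|H) × P(H) / P(E)
       = 0.7500 × 0.5464 / 0.5629
       = 0.40980000 / 0.5629
       = 0.7280

The evidence strengthens our belief in H.
Prior: 0.5464 → Posterior: 0.7280


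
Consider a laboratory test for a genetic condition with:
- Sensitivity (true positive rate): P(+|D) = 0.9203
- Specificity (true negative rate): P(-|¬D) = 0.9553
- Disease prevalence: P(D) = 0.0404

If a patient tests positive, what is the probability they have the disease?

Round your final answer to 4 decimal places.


Let D = has disease, + = positive test

Given:
- P(D) = 0.0404 (prevalence)
- P(+|D) = 0.9203 (sensitivity)
- P(-|¬D) = 0.9553 (specificity)
- P(+|¬D) = 0.0447 (false positive rate = 1 - specificity)

Step 1: Find P(+)
P(+) = P(+|D)P(D) + P(+|¬D)P(¬D)
     = 0.9203 × 0.0404 + 0.0447 × 0.9596
     = 0.03718012 + 0.04289412
     = 0.08007424

Step 2: Apply Bayes' theorem for P(D|+)
P(D|+) = P(+|D)P(D) / P(+)
       = 0.03718012 / 0.08007424
       = 0.4643


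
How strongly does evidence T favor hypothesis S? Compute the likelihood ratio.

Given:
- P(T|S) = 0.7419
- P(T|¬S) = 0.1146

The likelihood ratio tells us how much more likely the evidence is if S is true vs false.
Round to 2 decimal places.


Likelihood Ratio (LR) = P(T|S) / P(T|¬S)

LR = 0.7419 / 0.1146
   = 6.47

The evidence is 6.47 times more likely if S is true than if S is false.
Because LR exceeds 1, T is evidence for S.


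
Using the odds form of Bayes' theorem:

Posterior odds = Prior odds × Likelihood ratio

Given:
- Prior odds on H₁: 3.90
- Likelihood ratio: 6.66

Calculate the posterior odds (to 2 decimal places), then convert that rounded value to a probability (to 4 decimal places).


Step 1: Calculate posterior odds
Posterior odds = Prior odds × LR
               = 3.90 × 6.66
               = 25.97

Step 2: Convert to probability
P(H₁|E) = Posterior odds / (1 + Posterior odds)
       = 25.97 / (1 + 25.97)
       = 25.97 / 26.97
       = 0.9629

The evidence increased P(H₁) from 0.7959 to 0.9629.


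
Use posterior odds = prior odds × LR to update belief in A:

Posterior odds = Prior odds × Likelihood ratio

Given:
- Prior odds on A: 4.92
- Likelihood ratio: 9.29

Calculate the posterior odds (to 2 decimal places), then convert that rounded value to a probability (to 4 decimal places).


Step 1: Calculate posterior odds
Posterior odds = Prior odds × LR
               = 4.92 × 9.29
               = 45.71

Step 2: Convert to probability
P(A|E) = Posterior odds / (1 + Posterior odds)
       = 45.71 / (1 + 45.71)
       = 45.71 / 46.71
       = 0.9786

The evidence increased P(A) from 0.8311 to 0.9786.


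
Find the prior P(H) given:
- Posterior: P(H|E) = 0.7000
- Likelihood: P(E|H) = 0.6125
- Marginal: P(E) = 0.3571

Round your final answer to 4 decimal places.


From Bayes' theorem: P(H|E) = P(E|H) × P(H) / P(E)

Rearranging for P(H):
P(H) = P(H|E) × P(E) / P(E|H)
     = 0.7000 × 0.3571 / 0.6125
     = 0.24997000 / 0.6125
     = 0.4081


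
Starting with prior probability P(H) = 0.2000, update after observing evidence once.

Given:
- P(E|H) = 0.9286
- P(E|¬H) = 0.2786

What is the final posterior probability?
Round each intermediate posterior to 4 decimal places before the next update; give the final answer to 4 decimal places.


Sequential Bayesian updating:

Initial prior: P(H) = 0.2000

Update 1:
  P(E) = 0.9286 × 0.2000 + 0.2786 × 0.8000 = 0.18572000 + 0.22288000 = 0.40860000
  P(H|E) = 0.18572000 / 0.40860000 = 0.4545

Final posterior: 0.4545


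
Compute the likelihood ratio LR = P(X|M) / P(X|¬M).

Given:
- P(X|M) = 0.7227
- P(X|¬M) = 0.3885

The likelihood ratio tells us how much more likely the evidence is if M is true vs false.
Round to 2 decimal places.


Likelihood Ratio (LR) = P(X|M) / P(X|¬M)

LR = 0.7227 / 0.3885
   = 1.86

The evidence is 1.86 times more likely if M is true than if M is false.
Since LR > 1, the evidence supports M over ¬M.


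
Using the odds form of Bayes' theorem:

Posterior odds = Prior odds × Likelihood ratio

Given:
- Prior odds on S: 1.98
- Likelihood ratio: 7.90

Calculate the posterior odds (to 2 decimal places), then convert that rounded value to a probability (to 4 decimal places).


Step 1: Calculate posterior odds
Posterior odds = Prior odds × LR
               = 1.98 × 7.90
               = 15.64

Step 2: Convert to probability
P(S|E) = Posterior odds / (1 + Posterior odds)
       = 15.64 / (1 + 15.64)
       = 15.64 / 16.64
       = 0.9399

The evidence increased P(S) from 0.6644 to 0.9399.


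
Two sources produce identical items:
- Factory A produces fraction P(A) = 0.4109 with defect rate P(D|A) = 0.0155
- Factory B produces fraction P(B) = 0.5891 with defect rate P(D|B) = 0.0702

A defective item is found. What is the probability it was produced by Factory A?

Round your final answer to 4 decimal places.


Let A = from Factory A, D = defective

Given:
- P(A) = 0.4109, P(B) = 0.5891
- P(D|A) = 0.0155, P(D|B) = 0.0702

Step 1: Find P(D)
P(D) = P(D|A)P(A) + P(D|B)P(B)
     = 0.0155 × 0.4109 + 0.0702 × 0.5891
     = 0.00636895 + 0.04135482
     = 0.04772377

Step 2: Apply Bayes' theorem
P(A|D) = P(D|A)P(A) / P(D)
       = 0.00636895 / 0.04772377
       = 0.1335


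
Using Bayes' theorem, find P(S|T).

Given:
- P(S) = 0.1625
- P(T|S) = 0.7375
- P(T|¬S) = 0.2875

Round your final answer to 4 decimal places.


Bayes' theorem: P(S|T) = P(T|S) × P(S) / P(T)

Step 1: Calculate P(T) using law of total probability
P(T) = P(T|S)P(S) + P(T|¬S)P(¬S)
     = 0.7375 × 0.1625 + 0.2875 × 0.8375
     = 0.11984375 + 0.24078125
     = 0.36062500

Step 2: Apply Bayes' theorem
P(S|T) = P(T|S) × P(S) / P(T)
       = 0.11984375 / 0.36062500
       = 0.3323


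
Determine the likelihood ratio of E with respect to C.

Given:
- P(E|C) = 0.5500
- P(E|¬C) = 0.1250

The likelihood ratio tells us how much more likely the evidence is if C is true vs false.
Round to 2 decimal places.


Likelihood Ratio (LR) = P(E|C) / P(E|¬C)

LR = 0.5500 / 0.1250
   = 4.40

The evidence is 4.40 times more likely if C is true than if C is false.
Because LR exceeds 1, E is evidence for C.


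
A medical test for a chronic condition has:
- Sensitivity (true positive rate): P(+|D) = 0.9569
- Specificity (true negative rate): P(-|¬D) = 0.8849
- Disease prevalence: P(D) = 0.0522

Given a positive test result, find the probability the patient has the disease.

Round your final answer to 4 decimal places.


Let D = has disease, + = positive test

Given:
- P(D) = 0.0522 (prevalence)
- P(+|D) = 0.9569 (sensitivity)
- P(-|¬D) = 0.8849 (specificity)
- P(+|¬D) = 0.1151 (false positive rate = 1 - specificity)

Step 1: Find P(+)
P(+) = P(+|D)P(D) + P(+|¬D)P(¬D)
     = 0.9569 × 0.0522 + 0.1151 × 0.9478
     = 0.04995018 + 0.10909178
     = 0.15904196

Step 2: Apply Bayes' theorem for P(D|+)
P(D|+) = P(+|D)P(D) / P(+)
       = 0.04995018 / 0.15904196
       = 0.3141


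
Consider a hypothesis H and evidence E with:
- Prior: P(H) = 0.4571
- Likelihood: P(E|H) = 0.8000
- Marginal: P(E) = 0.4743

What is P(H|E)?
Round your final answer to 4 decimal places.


Using Bayes' theorem:

P(H|E) = P(E|H) × P(H) / P(E)
       = 0.8000 × 0.4571 / 0.4743
       = 0.36568000 / 0.4743
       = 0.7710

The evidence strengthens our belief in H.
Prior: 0.4571 → Posterior: 0.7710


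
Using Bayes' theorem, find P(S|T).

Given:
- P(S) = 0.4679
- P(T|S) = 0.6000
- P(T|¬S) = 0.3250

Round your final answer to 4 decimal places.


Bayes' theorem: P(S|T) = P(T|S) × P(S) / P(T)

Step 1: Calculate P(T) using law of total probability
P(T) = P(T|S)P(S) + P(T|¬S)P(¬S)
     = 0.6000 × 0.4679 + 0.3250 × 0.5321
     = 0.28074000 + 0.17293250
     = 0.45367250

Step 2: Apply Bayes' theorem
P(S|T) = P(T|S) × P(S) / P(T)
       = 0.28074000 / 0.45367250
       = 0.6188


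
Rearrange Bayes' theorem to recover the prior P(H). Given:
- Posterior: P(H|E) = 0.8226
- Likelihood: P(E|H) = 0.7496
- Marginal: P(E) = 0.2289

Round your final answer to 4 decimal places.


From Bayes' theorem: P(H|E) = P(E|H) × P(H) / P(E)

Rearranging for P(H):
P(H) = P(H|E) × P(E) / P(E|H)
     = 0.8226 × 0.2289 / 0.7496
     = 0.18829314 / 0.7496
     = 0.2512


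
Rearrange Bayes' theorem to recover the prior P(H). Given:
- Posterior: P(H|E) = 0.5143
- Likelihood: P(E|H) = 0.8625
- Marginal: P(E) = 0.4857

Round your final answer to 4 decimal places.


From Bayes' theorem: P(H|E) = P(E|H) × P(H) / P(E)

Rearranging for P(H):
P(H) = P(H|E) × P(E) / P(E|H)
     = 0.5143 × 0.4857 / 0.8625
     = 0.24979551 / 0.8625
     = 0.2896


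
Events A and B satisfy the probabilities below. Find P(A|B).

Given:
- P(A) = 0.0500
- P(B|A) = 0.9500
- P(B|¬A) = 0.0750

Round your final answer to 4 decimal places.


Bayes' theorem: P(A|B) = P(B|A) × P(A) / P(B)

Step 1: Calculate P(B) using law of total probability
P(B) = P(B|A)P(A) + P(B|¬A)P(¬A)
     = 0.9500 × 0.0500 + 0.0750 × 0.9500
     = 0.04750000 + 0.07125000
     = 0.11875000

Step 2: Apply Bayes' theorem
P(A|B) = P(B|A) × P(A) / P(B)
       = 0.04750000 / 0.11875000
       = 0.4000


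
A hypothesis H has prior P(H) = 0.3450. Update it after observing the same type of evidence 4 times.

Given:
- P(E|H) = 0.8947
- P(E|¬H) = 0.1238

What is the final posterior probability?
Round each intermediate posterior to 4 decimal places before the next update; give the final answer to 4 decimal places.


Sequential Bayesian updating:

Initial prior: P(H) = 0.3450

Update 1:
  P(E) = 0.8947 × 0.3450 + 0.1238 × 0.6550 = 0.30867150 + 0.08108900 = 0.38976050
  P(H|E) = 0.30867150 / 0.38976050 = 0.7920

Update 2:
  P(E) = 0.8947 × 0.7920 + 0.1238 × 0.2080 = 0.70860240 + 0.02575040 = 0.73435280
  P(H|E) = 0.70860240 / 0.73435280 = 0.9649

Update 3:
  P(E) = 0.8947 × 0.9649 + 0.1238 × 0.0351 = 0.86329603 + 0.00434538 = 0.86764141
  P(H|E) = 0.86329603 / 0.86764141 = 0.9950

Update 4:
  P(E) = 0.8947 × 0.9950 + 0.1238 × 0.0050 = 0.89022650 + 0.00061900 = 0.89084550
  P(H|E) = 0.89022650 / 0.89084550 = 0.9993

Final posterior: 0.9993


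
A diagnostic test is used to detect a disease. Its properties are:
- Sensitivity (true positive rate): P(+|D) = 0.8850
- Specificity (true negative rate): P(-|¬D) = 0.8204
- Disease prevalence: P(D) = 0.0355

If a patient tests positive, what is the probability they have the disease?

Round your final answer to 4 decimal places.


Let D = has disease, + = positive test

Given:
- P(D) = 0.0355 (prevalence)
- P(+|D) = 0.8850 (sensitivity)
- P(-|¬D) = 0.8204 (specificity)
- P(+|¬D) = 0.1796 (false positive rate = 1 - specificity)

Step 1: Find P(+)
P(+) = P(+|D)P(D) + P(+|¬D)P(¬D)
     = 0.8850 × 0.0355 + 0.1796 × 0.9645
     = 0.03141750 + 0.17322420
     = 0.20464170

Step 2: Apply Bayes' theorem for P(D|+)
P(D|+) = P(+|D)P(D) / P(+)
       = 0.03141750 / 0.20464170
       = 0.1535


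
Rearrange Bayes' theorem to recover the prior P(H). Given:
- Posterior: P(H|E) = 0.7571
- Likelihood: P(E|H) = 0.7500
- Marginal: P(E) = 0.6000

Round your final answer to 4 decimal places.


From Bayes' theorem: P(H|E) = P(E|H) × P(H) / P(E)

Rearranging for P(H):
P(H) = P(H|E) × P(E) / P(E|H)
     = 0.7571 × 0.6000 / 0.7500
     = 0.45426000 / 0.7500
     = 0.6057


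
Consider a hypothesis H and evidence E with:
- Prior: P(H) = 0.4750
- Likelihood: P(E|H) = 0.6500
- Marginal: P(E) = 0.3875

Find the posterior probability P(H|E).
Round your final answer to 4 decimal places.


Using Bayes' theorem:

P(H|E) = P(E|H) × P(H) / P(E)
       = 0.6500 × 0.4750 / 0.3875
       = 0.30875000 / 0.3875
       = 0.7968

The evidence strengthens our belief in H.
Prior: 0.4750 → Posterior: 0.7968


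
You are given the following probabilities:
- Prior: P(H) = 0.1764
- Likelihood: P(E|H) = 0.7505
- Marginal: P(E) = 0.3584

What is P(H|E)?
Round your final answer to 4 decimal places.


Using Bayes' theorem:

P(H|E) = P(E|H) × P(H) / P(E)
       = 0.7505 × 0.1764 / 0.3584
       = 0.13238820 / 0.3584
       = 0.3694

The evidence strengthens our belief in H.
Prior: 0.1764 → Posterior: 0.3694


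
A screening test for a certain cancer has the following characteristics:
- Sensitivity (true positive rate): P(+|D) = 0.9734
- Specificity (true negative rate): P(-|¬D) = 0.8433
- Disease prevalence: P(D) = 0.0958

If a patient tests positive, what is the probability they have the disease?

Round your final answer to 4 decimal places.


Let D = has disease, + = positive test

Given:
- P(D) = 0.0958 (prevalence)
- P(+|D) = 0.9734 (sensitivity)
- P(-|¬D) = 0.8433 (specificity)
- P(+|¬D) = 0.1567 (false positive rate = 1 - specificity)

Step 1: Find P(+)
P(+) = P(+|D)P(D) + P(+|¬D)P(¬D)
     = 0.9734 × 0.0958 + 0.1567 × 0.9042
     = 0.09325172 + 0.14168814
     = 0.23493986

Step 2: Apply Bayes' theorem for P(D|+)
P(D|+) = P(+|D)P(D) / P(+)
       = 0.09325172 / 0.23493986
       = 0.3969


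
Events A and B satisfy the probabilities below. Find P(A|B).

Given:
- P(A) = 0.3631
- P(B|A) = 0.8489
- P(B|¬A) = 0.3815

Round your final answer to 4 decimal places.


Bayes' theorem: P(A|B) = P(B|A) × P(A) / P(B)

Step 1: Calculate P(B) using law of total probability
P(B) = P(B|A)P(A) + P(B|¬A)P(¬A)
     = 0.8489 × 0.3631 + 0.3815 × 0.6369
     = 0.30823559 + 0.24297735
     = 0.55121294

Step 2: Apply Bayes' theorem
P(A|B) = P(B|A) × P(A) / P(B)
       = 0.30823559 / 0.55121294
       = 0.5592


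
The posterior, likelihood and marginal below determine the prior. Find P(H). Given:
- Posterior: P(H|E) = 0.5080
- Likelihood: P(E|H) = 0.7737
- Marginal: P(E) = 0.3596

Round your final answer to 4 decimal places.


From Bayes' theorem: P(H|E) = P(E|H) × P(H) / P(E)

Rearranging for P(H):
P(H) = P(H|E) × P(E) / P(E|H)
     = 0.5080 × 0.3596 / 0.7737
     = 0.18267680 / 0.7737
     = 0.2361


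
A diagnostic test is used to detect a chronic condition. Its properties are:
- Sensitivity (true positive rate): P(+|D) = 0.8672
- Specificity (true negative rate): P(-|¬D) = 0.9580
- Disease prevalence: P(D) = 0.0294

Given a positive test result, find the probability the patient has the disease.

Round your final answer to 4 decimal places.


Let D = has disease, + = positive test

Given:
- P(D) = 0.0294 (prevalence)
- P(+|D) = 0.8672 (sensitivity)
- P(-|¬D) = 0.9580 (specificity)
- P(+|¬D) = 0.0420 (false positive rate = 1 - specificity)

Step 1: Find P(+)
P(+) = P(+|D)P(D) + P(+|¬D)P(¬D)
     = 0.8672 × 0.0294 + 0.0420 × 0.9706
     = 0.02549568 + 0.04076520
     = 0.06626088

Step 2: Apply Bayes' theorem for P(D|+)
P(D|+) = P(+|D)P(D) / P(+)
       = 0.02549568 / 0.06626088
       = 0.3848


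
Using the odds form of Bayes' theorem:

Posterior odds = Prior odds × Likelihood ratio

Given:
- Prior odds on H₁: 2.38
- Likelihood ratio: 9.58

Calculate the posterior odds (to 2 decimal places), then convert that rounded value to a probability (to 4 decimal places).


Step 1: Calculate posterior odds
Posterior odds = Prior odds × LR
               = 2.38 × 9.58
               = 22.80

Step 2: Convert to probability
P(H₁|E) = Posterior odds / (1 + Posterior odds)
       = 22.80 / (1 + 22.80)
       = 22.80 / 23.80
       = 0.9580

The evidence increased P(H₁) from 0.7041 to 0.9580.


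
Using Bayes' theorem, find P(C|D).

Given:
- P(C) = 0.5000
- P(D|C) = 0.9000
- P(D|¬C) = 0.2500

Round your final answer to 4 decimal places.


Bayes' theorem: P(C|D) = P(D|C) × P(C) / P(D)

Step 1: Calculate P(D) using law of total probability
P(D) = P(D|C)P(C) + P(D|¬C)P(¬C)
     = 0.9000 × 0.5000 + 0.2500 × 0.5000
     = 0.45000000 + 0.12500000
     = 0.57500000

Step 2: Apply Bayes' theorem
P(C|D) = P(D|C) × P(C) / P(D)
       = 0.45000000 / 0.57500000
       = 0.7826


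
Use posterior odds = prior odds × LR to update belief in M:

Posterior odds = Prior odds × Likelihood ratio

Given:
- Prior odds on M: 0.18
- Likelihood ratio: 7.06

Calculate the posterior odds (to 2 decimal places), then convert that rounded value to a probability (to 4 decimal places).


Step 1: Calculate posterior odds
Posterior odds = Prior odds × LR
               = 0.18 × 7.06
               = 1.27

Step 2: Convert to probability
P(M|E) = Posterior odds / (1 + Posterior odds)
       = 1.27 / (1 + 1.27)
       = 1.27 / 2.27
       = 0.5595

The evidence increased P(M) from 0.1525 to 0.5595.


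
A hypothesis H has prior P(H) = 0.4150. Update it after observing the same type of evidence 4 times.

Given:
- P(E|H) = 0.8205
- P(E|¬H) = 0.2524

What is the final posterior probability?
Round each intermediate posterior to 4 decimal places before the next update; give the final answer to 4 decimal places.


Sequential Bayesian updating:

Initial prior: P(H) = 0.4150

Update 1:
  P(E) = 0.8205 × 0.4150 + 0.2524 × 0.5850 = 0.34050750 + 0.14765400 = 0.48816150
  P(H|E) = 0.34050750 / 0.48816150 = 0.6975

Update 2:
  P(E) = 0.8205 × 0.6975 + 0.2524 × 0.3025 = 0.57229875 + 0.07635100 = 0.64864975
  P(H|E) = 0.57229875 / 0.64864975 = 0.8823

Update 3:
  P(E) = 0.8205 × 0.8823 + 0.2524 × 0.1177 = 0.72392715 + 0.02970748 = 0.75363463
  P(H|E) = 0.72392715 / 0.75363463 = 0.9606

Update 4:
  P(E) = 0.8205 × 0.9606 + 0.2524 × 0.0394 = 0.78817230 + 0.00994456 = 0.79811686
  P(H|E) = 0.78817230 / 0.79811686 = 0.9875

Final posterior: 0.9875


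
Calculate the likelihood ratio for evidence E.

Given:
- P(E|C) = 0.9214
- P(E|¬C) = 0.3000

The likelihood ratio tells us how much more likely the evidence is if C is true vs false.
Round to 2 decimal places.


Likelihood Ratio (LR) = P(E|C) / P(E|¬C)

LR = 0.9214 / 0.3000
   = 3.07

The evidence is 3.07 times more likely if C is true than if C is false.
LR > 1, so observing E raises the odds in favor of C.


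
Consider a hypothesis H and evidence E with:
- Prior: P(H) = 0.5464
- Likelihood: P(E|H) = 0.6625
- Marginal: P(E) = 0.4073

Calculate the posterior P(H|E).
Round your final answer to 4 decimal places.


Using Bayes' theorem:

P(H|E) = P(E|H) × P(H) / P(E)
       = 0.6625 × 0.5464 / 0.4073
       = 0.36199000 / 0.4073
       = 0.8888

The evidence strengthens our belief in H.
Prior: 0.5464 → Posterior: 0.8888


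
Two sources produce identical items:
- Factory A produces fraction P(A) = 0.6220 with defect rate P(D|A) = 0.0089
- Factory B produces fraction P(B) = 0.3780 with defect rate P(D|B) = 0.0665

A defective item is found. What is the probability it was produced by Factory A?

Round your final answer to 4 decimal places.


Let A = from Factory A, D = defective

Given:
- P(A) = 0.6220, P(B) = 0.3780
- P(D|A) = 0.0089, P(D|B) = 0.0665

Step 1: Find P(D)
P(D) = P(D|A)P(A) + P(D|B)P(B)
     = 0.0089 × 0.6220 + 0.0665 × 0.3780
     = 0.00553580 + 0.02513700
     = 0.03067280

Step 2: Apply Bayes' theorem
P(A|D) = P(D|A)P(A) / P(D)
       = 0.00553580 / 0.03067280
       = 0.1805


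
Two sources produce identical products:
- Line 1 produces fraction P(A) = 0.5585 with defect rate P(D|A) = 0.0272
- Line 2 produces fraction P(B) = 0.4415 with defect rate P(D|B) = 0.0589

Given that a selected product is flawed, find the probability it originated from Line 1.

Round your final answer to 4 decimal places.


Let A = from Line 1, D = flawed

Given:
- P(A) = 0.5585, P(B) = 0.4415
- P(D|A) = 0.0272, P(D|B) = 0.0589

Step 1: Find P(D)
P(D) = P(D|A)P(A) + P(D|B)P(B)
     = 0.0272 × 0.5585 + 0.0589 × 0.4415
     = 0.01519120 + 0.02600435
     = 0.04119555

Step 2: Apply Bayes' theorem
P(A|D) = P(D|A)P(A) / P(D)
       = 0.01519120 / 0.04119555
       = 0.3688


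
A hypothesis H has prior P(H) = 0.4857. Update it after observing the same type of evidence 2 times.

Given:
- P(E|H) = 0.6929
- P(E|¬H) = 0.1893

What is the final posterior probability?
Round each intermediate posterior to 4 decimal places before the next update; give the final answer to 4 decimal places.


Sequential Bayesian updating:

Initial prior: P(H) = 0.4857

Update 1:
  P(E) = 0.6929 × 0.4857 + 0.1893 × 0.5143 = 0.33654153 + 0.09735699 = 0.43389852
  P(H|E) = 0.33654153 / 0.43389852 = 0.7756

Update 2:
  P(E) = 0.6929 × 0.7756 + 0.1893 × 0.2244 = 0.53741324 + 0.04247892 = 0.57989216
  P(H|E) = 0.53741324 / 0.57989216 = 0.9267

Final posterior: 0.9267


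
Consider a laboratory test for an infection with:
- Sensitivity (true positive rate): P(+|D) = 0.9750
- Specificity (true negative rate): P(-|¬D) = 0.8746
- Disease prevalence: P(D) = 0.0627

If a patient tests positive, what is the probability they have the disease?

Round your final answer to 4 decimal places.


Let D = has disease, + = positive test

Given:
- P(D) = 0.0627 (prevalence)
- P(+|D) = 0.9750 (sensitivity)
- P(-|¬D) = 0.8746 (specificity)
- P(+|¬D) = 0.1254 (false positive rate = 1 - specificity)

Step 1: Find P(+)
P(+) = P(+|D)P(D) + P(+|¬D)P(¬D)
     = 0.9750 × 0.0627 + 0.1254 × 0.9373
     = 0.06113250 + 0.11753742
     = 0.17866992

Step 2: Apply Bayes' theorem for P(D|+)
P(D|+) = P(+|D)P(D) / P(+)
       = 0.06113250 / 0.17866992
       = 0.3422


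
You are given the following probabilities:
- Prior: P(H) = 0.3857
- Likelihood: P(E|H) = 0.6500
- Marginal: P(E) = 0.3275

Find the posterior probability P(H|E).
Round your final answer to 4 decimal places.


Using Bayes' theorem:

P(H|E) = P(E|H) × P(H) / P(E)
       = 0.6500 × 0.3857 / 0.3275
       = 0.25070500 / 0.3275
       = 0.7655

The evidence strengthens our belief in H.
Prior: 0.3857 → Posterior: 0.7655


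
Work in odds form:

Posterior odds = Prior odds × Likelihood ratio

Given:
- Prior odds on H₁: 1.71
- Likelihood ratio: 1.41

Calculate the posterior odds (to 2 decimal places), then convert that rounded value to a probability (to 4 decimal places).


Step 1: Calculate posterior odds
Posterior odds = Prior odds × LR
               = 1.71 × 1.41
               = 2.41

Step 2: Convert to probability
P(H₁|E) = Posterior odds / (1 + Posterior odds)
       = 2.41 / (1 + 2.41)
       = 2.41 / 3.41
       = 0.7067

The evidence increased P(H₁) from 0.6310 to 0.7067.


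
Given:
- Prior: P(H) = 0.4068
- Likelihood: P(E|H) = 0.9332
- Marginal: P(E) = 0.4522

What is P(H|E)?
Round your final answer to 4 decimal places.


Using Bayes' theorem:

P(H|E) = P(E|H) × P(H) / P(E)
       = 0.9332 × 0.4068 / 0.4522
       = 0.37962576 / 0.4522
       = 0.8395

The evidence strengthens our belief in H.
Prior: 0.4068 → Posterior: 0.8395


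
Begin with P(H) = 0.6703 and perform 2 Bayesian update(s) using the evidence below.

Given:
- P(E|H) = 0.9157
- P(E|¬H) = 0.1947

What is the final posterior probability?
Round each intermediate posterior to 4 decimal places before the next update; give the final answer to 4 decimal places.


Sequential Bayesian updating:

Initial prior: P(H) = 0.6703

Update 1:
  P(E) = 0.9157 × 0.6703 + 0.1947 × 0.3297 = 0.61379371 + 0.06419259 = 0.67798630
  P(H|E) = 0.61379371 / 0.67798630 = 0.9053

Update 2:
  P(E) = 0.9157 × 0.9053 + 0.1947 × 0.0947 = 0.82898321 + 0.01843809 = 0.84742130
  P(H|E) = 0.82898321 / 0.84742130 = 0.9782

Final posterior: 0.9782


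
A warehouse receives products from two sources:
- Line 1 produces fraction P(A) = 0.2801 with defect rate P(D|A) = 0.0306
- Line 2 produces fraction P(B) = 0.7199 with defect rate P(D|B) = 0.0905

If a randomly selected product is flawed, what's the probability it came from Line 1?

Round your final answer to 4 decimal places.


Let A = from Line 1, D = flawed

Given:
- P(A) = 0.2801, P(B) = 0.7199
- P(D|A) = 0.0306, P(D|B) = 0.0905

Step 1: Find P(D)
P(D) = P(D|A)P(A) + P(D|B)P(B)
     = 0.0306 × 0.2801 + 0.0905 × 0.7199
     = 0.00857106 + 0.06515095
     = 0.07372201

Step 2: Apply Bayes' theorem
P(A|D) = P(D|A)P(A) / P(D)
       = 0.00857106 / 0.07372201
       = 0.1163


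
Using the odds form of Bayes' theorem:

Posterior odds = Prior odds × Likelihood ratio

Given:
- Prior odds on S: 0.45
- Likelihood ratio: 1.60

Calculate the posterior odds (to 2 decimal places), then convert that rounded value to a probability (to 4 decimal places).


Step 1: Calculate posterior odds
Posterior odds = Prior odds × LR
               = 0.45 × 1.60
               = 0.72

Step 2: Convert to probability
P(S|E) = Posterior odds / (1 + Posterior odds)
       = 0.72 / (1 + 0.72)
       = 0.72 / 1.72
       = 0.4186

The evidence increased P(S) from 0.3103 to 0.4186.


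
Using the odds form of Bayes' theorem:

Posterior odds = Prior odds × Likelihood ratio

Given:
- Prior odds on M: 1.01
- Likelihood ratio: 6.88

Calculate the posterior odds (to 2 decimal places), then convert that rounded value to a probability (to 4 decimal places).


Step 1: Calculate posterior odds
Posterior odds = Prior odds × LR
               = 1.01 × 6.88
               = 6.95

Step 2: Convert to probability
P(M|E) = Posterior odds / (1 + Posterior odds)
       = 6.95 / (1 + 6.95)
       = 6.95 / 7.95
       = 0.8742

The evidence increased P(M) from 0.5025 to 0.8742.


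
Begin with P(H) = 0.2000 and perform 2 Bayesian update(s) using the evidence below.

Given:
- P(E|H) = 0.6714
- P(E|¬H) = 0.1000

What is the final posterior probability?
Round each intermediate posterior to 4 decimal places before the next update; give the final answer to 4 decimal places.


Sequential Bayesian updating:

Initial prior: P(H) = 0.2000

Update 1:
  P(E) = 0.6714 × 0.2000 + 0.1000 × 0.8000 = 0.13428000 + 0.08000000 = 0.21428000
  P(H|E) = 0.13428000 / 0.21428000 = 0.6267

Update 2:
  P(E) = 0.6714 × 0.6267 + 0.1000 × 0.3733 = 0.42076638 + 0.03733000 = 0.45809638
  P(H|E) = 0.42076638 / 0.45809638 = 0.9185

Final posterior: 0.9185


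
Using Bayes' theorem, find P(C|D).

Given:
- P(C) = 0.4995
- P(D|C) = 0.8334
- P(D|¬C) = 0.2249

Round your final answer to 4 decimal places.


Bayes' theorem: P(C|D) = P(D|C) × P(C) / P(D)

Step 1: Calculate P(D) using law of total probability
P(D) = P(D|C)P(C) + P(D|¬C)P(¬C)
     = 0.8334 × 0.4995 + 0.2249 × 0.5005
     = 0.41628330 + 0.11256245
     = 0.52884575

Step 2: Apply Bayes' theorem
P(C|D) = P(D|C) × P(C) / P(D)
       = 0.41628330 / 0.52884575
       = 0.7872


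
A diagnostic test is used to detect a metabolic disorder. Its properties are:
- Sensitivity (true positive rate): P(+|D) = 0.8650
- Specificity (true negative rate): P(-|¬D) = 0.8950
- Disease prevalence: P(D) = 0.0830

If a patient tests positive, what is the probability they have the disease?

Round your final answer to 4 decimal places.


Let D = has disease, + = positive test

Given:
- P(D) = 0.0830 (prevalence)
- P(+|D) = 0.8650 (sensitivity)
- P(-|¬D) = 0.8950 (specificity)
- P(+|¬D) = 0.1050 (false positive rate = 1 - specificity)

Step 1: Find P(+)
P(+) = P(+|D)P(D) + P(+|¬D)P(¬D)
     = 0.8650 × 0.0830 + 0.1050 × 0.9170
     = 0.07179500 + 0.09628500
     = 0.16808000

Step 2: Apply Bayes' theorem for P(D|+)
P(D|+) = P(+|D)P(D) / P(+)
       = 0.07179500 / 0.16808000
       = 0.4271


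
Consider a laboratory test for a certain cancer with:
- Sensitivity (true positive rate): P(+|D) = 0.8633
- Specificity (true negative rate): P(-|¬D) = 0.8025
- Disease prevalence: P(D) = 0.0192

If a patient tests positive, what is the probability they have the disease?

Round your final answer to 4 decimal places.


Let D = has disease, + = positive test

Given:
- P(D) = 0.0192 (prevalence)
- P(+|D) = 0.8633 (sensitivity)
- P(-|¬D) = 0.8025 (specificity)
- P(+|¬D) = 0.1975 (false positive rate = 1 - specificity)

Step 1: Find P(+)
P(+) = P(+|D)P(D) + P(+|¬D)P(¬D)
     = 0.8633 × 0.0192 + 0.1975 × 0.9808
     = 0.01657536 + 0.19370800
     = 0.21028336

Step 2: Apply Bayes' theorem for P(D|+)
P(D|+) = P(+|D)P(D) / P(+)
       = 0.01657536 / 0.21028336
       = 0.0788


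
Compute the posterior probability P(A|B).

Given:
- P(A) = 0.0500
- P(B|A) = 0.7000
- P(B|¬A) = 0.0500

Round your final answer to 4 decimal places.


Bayes' theorem: P(A|B) = P(B|A) × P(A) / P(B)

Step 1: Calculate P(B) using law of total probability
P(B) = P(B|A)P(A) + P(B|¬A)P(¬A)
     = 0.7000 × 0.0500 + 0.0500 × 0.9500
     = 0.03500000 + 0.04750000
     = 0.08250000

Step 2: Apply Bayes' theorem
P(A|B) = P(B|A) × P(A) / P(B)
       = 0.03500000 / 0.08250000
       = 0.4242


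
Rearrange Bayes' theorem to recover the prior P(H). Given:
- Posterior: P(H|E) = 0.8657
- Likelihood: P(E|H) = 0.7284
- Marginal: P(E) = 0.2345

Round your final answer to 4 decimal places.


From Bayes' theorem: P(H|E) = P(E|H) × P(H) / P(E)

Rearranging for P(H):
P(H) = P(H|E) × P(E) / P(E|H)
     = 0.8657 × 0.2345 / 0.7284
     = 0.20300665 / 0.7284
     = 0.2787


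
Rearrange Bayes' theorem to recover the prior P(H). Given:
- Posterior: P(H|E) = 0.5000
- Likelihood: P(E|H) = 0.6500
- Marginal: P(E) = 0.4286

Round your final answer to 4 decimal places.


From Bayes' theorem: P(H|E) = P(E|H) × P(H) / P(E)

Rearranging for P(H):
P(H) = P(H|E) × P(E) / P(E|H)
     = 0.5000 × 0.4286 / 0.6500
     = 0.21430000 / 0.6500
     = 0.3297


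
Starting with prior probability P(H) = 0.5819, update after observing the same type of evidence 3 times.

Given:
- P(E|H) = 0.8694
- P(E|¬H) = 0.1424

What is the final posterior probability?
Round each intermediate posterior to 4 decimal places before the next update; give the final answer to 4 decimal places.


Sequential Bayesian updating:

Initial prior: P(H) = 0.5819

Update 1:
  P(E) = 0.8694 × 0.5819 + 0.1424 × 0.4181 = 0.50590386 + 0.05953744 = 0.56544130
  P(H|E) = 0.50590386 / 0.56544130 = 0.8947

Update 2:
  P(E) = 0.8694 × 0.8947 + 0.1424 × 0.1053 = 0.77785218 + 0.01499472 = 0.79284690
  P(H|E) = 0.77785218 / 0.79284690 = 0.9811

Update 3:
  P(E) = 0.8694 × 0.9811 + 0.1424 × 0.0189 = 0.85296834 + 0.00269136 = 0.85565970
  P(H|E) = 0.85296834 / 0.85565970 = 0.9969

Final posterior: 0.9969


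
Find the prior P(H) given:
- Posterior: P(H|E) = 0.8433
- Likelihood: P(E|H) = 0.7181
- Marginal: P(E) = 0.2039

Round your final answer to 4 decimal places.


From Bayes' theorem: P(H|E) = P(E|H) × P(H) / P(E)

Rearranging for P(H):
P(H) = P(H|E) × P(E) / P(E|H)
     = 0.8433 × 0.2039 / 0.7181
     = 0.17194887 / 0.7181
     = 0.2394


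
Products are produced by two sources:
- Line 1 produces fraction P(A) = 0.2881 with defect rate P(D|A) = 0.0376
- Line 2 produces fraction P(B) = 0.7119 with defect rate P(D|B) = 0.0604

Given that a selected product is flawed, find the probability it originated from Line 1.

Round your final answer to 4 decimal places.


Let A = from Line 1, D = flawed

Given:
- P(A) = 0.2881, P(B) = 0.7119
- P(D|A) = 0.0376, P(D|B) = 0.0604

Step 1: Find P(D)
P(D) = P(D|A)P(A) + P(D|B)P(B)
     = 0.0376 × 0.2881 + 0.0604 × 0.7119
     = 0.01083256 + 0.04299876
     = 0.05383132

Step 2: Apply Bayes' theorem
P(A|D) = P(D|A)P(A) / P(D)
       = 0.01083256 / 0.05383132
       = 0.2012


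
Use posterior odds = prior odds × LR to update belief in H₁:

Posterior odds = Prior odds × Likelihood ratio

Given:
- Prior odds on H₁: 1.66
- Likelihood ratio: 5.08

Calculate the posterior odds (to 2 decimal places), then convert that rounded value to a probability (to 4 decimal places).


Step 1: Calculate posterior odds
Posterior odds = Prior odds × LR
               = 1.66 × 5.08
               = 8.43

Step 2: Convert to probability
P(H₁|E) = Posterior odds / (1 + Posterior odds)
       = 8.43 / (1 + 8.43)
       = 8.43 / 9.43
       = 0.8940

The evidence increased P(H₁) from 0.6241 to 0.8940.


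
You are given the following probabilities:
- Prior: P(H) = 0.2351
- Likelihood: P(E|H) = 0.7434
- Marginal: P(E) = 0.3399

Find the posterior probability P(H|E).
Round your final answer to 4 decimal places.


Using Bayes' theorem:

P(H|E) = P(E|H) × P(H) / P(E)
       = 0.7434 × 0.2351 / 0.3399
       = 0.17477334 / 0.3399
       = 0.5142

The evidence strengthens our belief in H.
Prior: 0.2351 → Posterior: 0.5142


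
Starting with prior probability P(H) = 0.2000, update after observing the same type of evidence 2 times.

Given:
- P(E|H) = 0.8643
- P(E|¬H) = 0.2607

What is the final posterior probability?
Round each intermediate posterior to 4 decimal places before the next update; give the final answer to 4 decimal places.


Sequential Bayesian updating:

Initial prior: P(H) = 0.2000

Update 1:
  P(E) = 0.8643 × 0.2000 + 0.2607 × 0.8000 = 0.17286000 + 0.20856000 = 0.38142000
  P(H|E) = 0.17286000 / 0.38142000 = 0.4532

Update 2:
  P(E) = 0.8643 × 0.4532 + 0.2607 × 0.5468 = 0.39170076 + 0.14255076 = 0.53425152
  P(H|E) = 0.39170076 / 0.53425152 = 0.7332

Final posterior: 0.7332


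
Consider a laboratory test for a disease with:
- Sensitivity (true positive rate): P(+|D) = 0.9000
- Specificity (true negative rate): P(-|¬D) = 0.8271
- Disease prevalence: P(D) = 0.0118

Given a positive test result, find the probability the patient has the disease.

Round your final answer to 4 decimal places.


Let D = has disease, + = positive test

Given:
- P(D) = 0.0118 (prevalence)
- P(+|D) = 0.9000 (sensitivity)
- P(-|¬D) = 0.8271 (specificity)
- P(+|¬D) = 0.1729 (false positive rate = 1 - specificity)

Step 1: Find P(+)
P(+) = P(+|D)P(D) + P(+|¬D)P(¬D)
     = 0.9000 × 0.0118 + 0.1729 × 0.9882
     = 0.01062000 + 0.17085978
     = 0.18147978

Step 2: Apply Bayes' theorem for P(D|+)
P(D|+) = P(+|D)P(D) / P(+)
       = 0.01062000 / 0.18147978
       = 0.0585


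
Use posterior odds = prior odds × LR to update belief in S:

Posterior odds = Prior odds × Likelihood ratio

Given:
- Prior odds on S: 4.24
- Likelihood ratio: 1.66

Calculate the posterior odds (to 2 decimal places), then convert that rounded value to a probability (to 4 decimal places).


Step 1: Calculate posterior odds
Posterior odds = Prior odds × LR
               = 4.24 × 1.66
               = 7.04

Step 2: Convert to probability
P(S|E) = Posterior odds / (1 + Posterior odds)
       = 7.04 / (1 + 7.04)
       = 7.04 / 8.04
       = 0.8756

The evidence increased P(S) from 0.8092 to 0.8756.


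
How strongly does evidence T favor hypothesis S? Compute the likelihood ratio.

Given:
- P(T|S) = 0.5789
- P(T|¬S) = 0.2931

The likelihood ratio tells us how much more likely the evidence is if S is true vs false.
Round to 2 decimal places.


Likelihood Ratio (LR) = P(T|S) / P(T|¬S)

LR = 0.5789 / 0.2931
   = 1.98

The evidence is 1.98 times more likely if S is true than if S is false.
LR > 1, so observing T raises the odds in favor of S.


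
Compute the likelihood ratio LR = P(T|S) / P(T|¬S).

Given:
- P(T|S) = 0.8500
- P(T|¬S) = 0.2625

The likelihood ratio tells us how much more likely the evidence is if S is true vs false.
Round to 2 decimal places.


Likelihood Ratio (LR) = P(T|S) / P(T|¬S)

LR = 0.8500 / 0.2625
   = 3.24

The evidence is 3.24 times more likely if S is true than if S is false.
Since LR > 1, the evidence supports S over ¬S.


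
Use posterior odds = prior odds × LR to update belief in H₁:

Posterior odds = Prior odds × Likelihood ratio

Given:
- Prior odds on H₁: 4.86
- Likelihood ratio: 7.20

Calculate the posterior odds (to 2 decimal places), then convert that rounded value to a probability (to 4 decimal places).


Step 1: Calculate posterior odds
Posterior odds = Prior odds × LR
               = 4.86 × 7.20
               = 34.99

Step 2: Convert to probability
P(H₁|E) = Posterior odds / (1 + Posterior odds)
       = 34.99 / (1 + 34.99)
       = 34.99 / 35.99
       = 0.9722

The evidence increased P(H₁) from 0.8294 to 0.9722.


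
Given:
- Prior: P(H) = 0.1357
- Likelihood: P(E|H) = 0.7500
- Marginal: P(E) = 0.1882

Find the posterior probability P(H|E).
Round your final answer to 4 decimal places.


Using Bayes' theorem:

P(H|E) = P(E|H) × P(H) / P(E)
       = 0.7500 × 0.1357 / 0.1882
       = 0.10177500 / 0.1882
       = 0.5408

The evidence strengthens our belief in H.
Prior: 0.1357 → Posterior: 0.5408


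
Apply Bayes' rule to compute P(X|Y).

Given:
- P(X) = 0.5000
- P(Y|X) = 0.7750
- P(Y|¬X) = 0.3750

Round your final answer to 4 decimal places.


Bayes' theorem: P(X|Y) = P(Y|X) × P(X) / P(Y)

Step 1: Calculate P(Y) using law of total probability
P(Y) = P(Y|X)P(X) + P(Y|¬X)P(¬X)
     = 0.7750 × 0.5000 + 0.3750 × 0.5000
     = 0.38750000 + 0.18750000
     = 0.57500000

Step 2: Apply Bayes' theorem
P(X|Y) = P(Y|X) × P(X) / P(Y)
       = 0.38750000 / 0.57500000
       = 0.6739


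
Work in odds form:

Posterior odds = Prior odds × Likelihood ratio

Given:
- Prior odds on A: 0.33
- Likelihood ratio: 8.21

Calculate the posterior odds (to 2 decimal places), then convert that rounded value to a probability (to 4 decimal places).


Step 1: Calculate posterior odds
Posterior odds = Prior odds × LR
               = 0.33 × 8.21
               = 2.71

Step 2: Convert to probability
P(A|E) = Posterior odds / (1 + Posterior odds)
       = 2.71 / (1 + 2.71)
       = 2.71 / 3.71
       = 0.7305

The evidence increased P(A) from 0.2481 to 0.7305.
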